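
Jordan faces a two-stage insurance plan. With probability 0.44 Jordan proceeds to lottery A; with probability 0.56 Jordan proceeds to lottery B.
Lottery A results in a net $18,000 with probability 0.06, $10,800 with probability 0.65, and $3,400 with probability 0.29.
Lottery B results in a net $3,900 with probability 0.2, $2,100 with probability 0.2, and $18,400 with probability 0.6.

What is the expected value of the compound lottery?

EV(A) = 0.06 × 18000 + 0.65 × 10800 + 0.29 × 3400 = 1080 + 7020 + 986 = 9086
EV(B) = 0.2 × 3900 + 0.2 × 2100 + 0.6 × 18400 = 780 + 420 + 11040 = 12240
Overall = 0.44 × 9086 + 0.56 × 12240 = 3997.84 + 6854.4 = 10852.24

$10,852.24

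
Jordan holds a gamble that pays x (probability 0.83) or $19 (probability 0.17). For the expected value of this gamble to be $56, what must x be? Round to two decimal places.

x = $63.58

0.83·x + 0.17·19 = 56
0.83·x = 56 − 3.23 = 52.77
x = 52.77 / 0.83 = 63.5783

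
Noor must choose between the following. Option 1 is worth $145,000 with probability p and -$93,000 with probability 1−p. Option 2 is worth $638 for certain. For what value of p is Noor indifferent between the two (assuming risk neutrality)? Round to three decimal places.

p·145000 + (1−p)·(-93000) = 638
238000p − 93000 = 638
p = (638 + 93000) / 238000

p = 0.393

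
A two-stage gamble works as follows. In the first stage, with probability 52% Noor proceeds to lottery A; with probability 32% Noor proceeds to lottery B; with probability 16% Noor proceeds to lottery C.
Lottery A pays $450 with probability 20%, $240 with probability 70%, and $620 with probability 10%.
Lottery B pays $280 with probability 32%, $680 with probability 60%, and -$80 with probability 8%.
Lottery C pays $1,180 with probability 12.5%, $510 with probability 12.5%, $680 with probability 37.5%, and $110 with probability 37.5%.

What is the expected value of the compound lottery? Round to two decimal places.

EV(A) = 0.2 × 450 + 0.7 × 240 + 0.1 × 620 = 90 + 168 + 62 = 320
EV(B) = 0.32 × 280 + 0.6 × 680 + 0.08 × (-80) = 89.6 + 408 − 6.4 = 491.2
EV(C) = 0.125 × 1180 + 0.125 × 510 + 0.375 × 680 + 0.375 × 110 = 147.5 + 63.75 + 255 + 41.25 = 507.5
Overall = 0.52 × 320 + 0.32 × 491.2 + 0.16 × 507.5 = 166.4 + 157.184 + 81.2 = 404.784

$404.78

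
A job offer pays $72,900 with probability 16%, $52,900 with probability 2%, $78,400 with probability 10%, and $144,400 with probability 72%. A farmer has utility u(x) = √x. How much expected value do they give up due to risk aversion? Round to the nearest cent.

E[u] = 0.16·√72900 + 0.02·√52900 + 0.1·√78400 + 0.72·√144400 = 0.16·270 + 0.02·230 + 0.1·280 + 0.72·380 = 349.4
CE = (349.4)² = 122080.36
Risk premium = EV − CE = 124530 − 122080.36 = 2449.64

$2,449.64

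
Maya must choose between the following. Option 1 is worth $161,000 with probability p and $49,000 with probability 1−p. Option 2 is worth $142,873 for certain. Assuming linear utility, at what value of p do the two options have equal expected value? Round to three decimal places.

p = 0.838

p·161000 + (1−p)·49000 = 142873
112000p + 49000 = 142873
p = (142873 − 49000) / 112000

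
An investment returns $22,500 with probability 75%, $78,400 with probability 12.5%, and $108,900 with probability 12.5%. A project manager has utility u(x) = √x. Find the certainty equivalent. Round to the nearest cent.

$35,626.56

E[u] = 0.75·√22500 + 0.125·√78400 + 0.125·√108900 = 0.75·150 + 0.125·280 + 0.125·330 = 188.75
CE = (188.75)² = 35626.5625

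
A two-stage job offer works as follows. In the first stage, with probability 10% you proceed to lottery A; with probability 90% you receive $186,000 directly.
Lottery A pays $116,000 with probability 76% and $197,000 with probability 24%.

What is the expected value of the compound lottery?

EV(A) = 0.76 × 116000 + 0.24 × 197000 = 88160 + 47280 = 135440
Branch B: 186000 (certain)
Overall = 0.1 × 135440 + 0.9 × 186000 = 13544 + 167400 = 180944

$180,944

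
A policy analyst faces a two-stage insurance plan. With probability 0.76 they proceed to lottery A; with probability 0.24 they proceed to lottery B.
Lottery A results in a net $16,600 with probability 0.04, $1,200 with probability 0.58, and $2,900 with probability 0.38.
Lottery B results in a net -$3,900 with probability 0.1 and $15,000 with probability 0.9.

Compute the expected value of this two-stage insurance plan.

EV(A) = 0.04 × 16600 + 0.58 × 1200 + 0.38 × 2900 = 664 + 696 + 1102 = 2462
EV(B) = 0.1 × (-3900) + 0.9 × 15000 = -390 + 13500 = 13110
Overall = 0.76 × 2462 + 0.24 × 13110 = 1871.12 + 3146.4 = 5017.52

$5,017.52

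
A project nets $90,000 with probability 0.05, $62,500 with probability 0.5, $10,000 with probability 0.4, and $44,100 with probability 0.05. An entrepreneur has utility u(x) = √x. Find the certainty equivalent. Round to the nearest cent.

$36,290.25

E[u] = 0.05·√90000 + 0.5·√62500 + 0.4·√10000 + 0.05·√44100 = 0.05·300 + 0.5·250 + 0.4·100 + 0.05·210 = 190.5
CE = (190.5)² = 36290.25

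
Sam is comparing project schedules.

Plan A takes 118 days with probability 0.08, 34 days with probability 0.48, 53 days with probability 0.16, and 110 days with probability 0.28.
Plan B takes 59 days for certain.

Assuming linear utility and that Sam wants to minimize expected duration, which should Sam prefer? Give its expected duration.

Plan A = 0.08 × 118 + 0.48 × 34 + 0.16 × 53 + 0.28 × 110 = 9.44 + 16.32 + 8.48 + 30.8 = 65.04
Plan B: 59 (certain)

Plan B (59 days)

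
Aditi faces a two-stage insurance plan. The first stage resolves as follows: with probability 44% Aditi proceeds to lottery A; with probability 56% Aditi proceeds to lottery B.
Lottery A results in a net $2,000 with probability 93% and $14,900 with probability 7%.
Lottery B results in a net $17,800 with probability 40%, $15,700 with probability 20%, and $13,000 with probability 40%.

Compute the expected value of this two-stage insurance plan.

EV(A) = 0.93 × 2000 + 0.07 × 14900 = 1860 + 1043 = 2903
EV(B) = 0.4 × 17800 + 0.2 × 15700 + 0.4 × 13000 = 7120 + 3140 + 5200 = 15460
Overall = 0.44 × 2903 + 0.56 × 15460 = 1277.32 + 8657.6 = 9934.92

$9,934.92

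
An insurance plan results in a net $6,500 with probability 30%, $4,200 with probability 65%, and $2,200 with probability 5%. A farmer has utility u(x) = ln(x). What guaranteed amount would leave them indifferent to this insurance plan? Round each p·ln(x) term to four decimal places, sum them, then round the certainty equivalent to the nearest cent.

$4,635.50

E[u] = 0.3·ln(6500) + 0.65·ln(4200) + 0.05·ln(2200) = 2.6339 + 5.4228 + 0.3848 = 8.4415
CE = e^8.4415 ≈ 4635.50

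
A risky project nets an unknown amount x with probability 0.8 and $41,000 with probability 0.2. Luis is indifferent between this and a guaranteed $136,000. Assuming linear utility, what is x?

0.8·x + 0.2·41000 = 136000
0.8·x = 136000 − 8200 = 127800
x = 127800 / 0.8 = 159750

x = $159,750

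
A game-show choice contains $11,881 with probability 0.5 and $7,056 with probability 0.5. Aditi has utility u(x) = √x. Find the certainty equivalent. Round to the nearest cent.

E[u] = 0.5·√11881 + 0.5·√7056 = 0.5·109 + 0.5·84 = 96.5
CE = (96.5)² = 9312.25

$9,312.25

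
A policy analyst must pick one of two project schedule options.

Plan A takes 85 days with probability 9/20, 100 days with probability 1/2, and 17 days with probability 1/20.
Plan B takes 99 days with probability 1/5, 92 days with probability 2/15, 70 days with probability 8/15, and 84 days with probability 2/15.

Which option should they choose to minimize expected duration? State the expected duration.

Plan B (80.6 days)

Plan A = 9/20 × 85 + 1/2 × 100 + 1/20 × 17 = 38.25 + 50 + 0.85 = 89.1
Plan B = 1/5 × 99 + 2/15 × 92 + 8/15 × 70 + 2/15 × 84 = 19.8 + 12.2667 + 37.3333 + 11.2 = 80.6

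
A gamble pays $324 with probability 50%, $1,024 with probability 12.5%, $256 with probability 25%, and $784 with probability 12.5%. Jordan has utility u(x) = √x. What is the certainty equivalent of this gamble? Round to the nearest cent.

$420.25

E[u] = 0.5·√324 + 0.125·√1024 + 0.25·√256 + 0.125·√784 = 0.5·18 + 0.125·32 + 0.25·16 + 0.125·28 = 20.5
CE = (20.5)² = 420.25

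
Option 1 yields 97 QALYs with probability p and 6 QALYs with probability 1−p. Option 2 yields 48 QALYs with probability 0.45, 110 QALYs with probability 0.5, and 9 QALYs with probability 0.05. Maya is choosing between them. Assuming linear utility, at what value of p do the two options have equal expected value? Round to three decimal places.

EV(Option 2) = 0.45 × 48 + 0.5 × 110 + 0.05 × 9 = 21.6 + 55 + 0.45 = 77.05
p·97 + (1−p)·6 = 77.05
91p + 6 = 77.05
p = (77.05 − 6) / 91

p = 0.781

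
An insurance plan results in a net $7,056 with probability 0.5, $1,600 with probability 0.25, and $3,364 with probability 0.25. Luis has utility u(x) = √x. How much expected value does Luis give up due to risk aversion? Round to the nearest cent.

$346.75

E[u] = 0.5·√7056 + 0.25·√1600 + 0.25·√3364 = 0.5·84 + 0.25·40 + 0.25·58 = 66.5
CE = (66.5)² = 4422.25
Risk premium = EV − CE = 4769 − 4422.25 = 346.75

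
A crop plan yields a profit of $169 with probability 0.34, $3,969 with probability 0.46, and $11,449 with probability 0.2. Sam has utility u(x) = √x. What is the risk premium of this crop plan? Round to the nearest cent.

$1,169.96

E[u] = 0.34·√169 + 0.46·√3969 + 0.2·√11449 = 0.34·13 + 0.46·63 + 0.2·107 = 54.8
CE = (54.8)² = 3003.04
Risk premium = EV − CE = 4173 − 3003.04 = 1169.96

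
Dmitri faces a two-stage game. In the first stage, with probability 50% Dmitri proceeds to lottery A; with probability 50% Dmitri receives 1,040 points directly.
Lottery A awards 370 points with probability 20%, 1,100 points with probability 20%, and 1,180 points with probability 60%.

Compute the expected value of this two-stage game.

EV(A) = 0.2 × 370 + 0.2 × 1100 + 0.6 × 1180 = 74 + 220 + 708 = 1002
Branch B: 1040 (certain)
Overall = 0.5 × 1002 + 0.5 × 1040 = 501 + 520 = 1021

1,021 points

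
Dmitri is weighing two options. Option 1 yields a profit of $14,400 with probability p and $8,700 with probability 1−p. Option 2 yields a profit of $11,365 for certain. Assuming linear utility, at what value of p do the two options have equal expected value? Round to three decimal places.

p = 0.468

p·14400 + (1−p)·8700 = 11365
5700p + 8700 = 11365
p = (11365 − 8700) / 5700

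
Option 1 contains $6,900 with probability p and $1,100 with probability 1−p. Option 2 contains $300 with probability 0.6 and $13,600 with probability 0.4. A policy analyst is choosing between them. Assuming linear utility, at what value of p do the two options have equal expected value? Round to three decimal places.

EV(Option 2) = 0.6 × 300 + 0.4 × 13600 = 180 + 5440 = 5620
p·6900 + (1−p)·1100 = 5620
5800p + 1100 = 5620
p = (5620 − 1100) / 5800

p = 0.779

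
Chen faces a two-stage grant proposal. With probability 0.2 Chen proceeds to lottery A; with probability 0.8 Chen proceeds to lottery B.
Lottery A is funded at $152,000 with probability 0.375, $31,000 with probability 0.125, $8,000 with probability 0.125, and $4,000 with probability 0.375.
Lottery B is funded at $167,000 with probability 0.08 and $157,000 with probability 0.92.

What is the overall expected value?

$138,915

EV(A) = 0.375 × 152000 + 0.125 × 31000 + 0.125 × 8000 + 0.375 × 4000 = 57000 + 3875 + 1000 + 1500 = 63375
EV(B) = 0.08 × 167000 + 0.92 × 157000 = 13360 + 144440 = 157800
Overall = 0.2 × 63375 + 0.8 × 157800 = 12675 + 126240 = 138915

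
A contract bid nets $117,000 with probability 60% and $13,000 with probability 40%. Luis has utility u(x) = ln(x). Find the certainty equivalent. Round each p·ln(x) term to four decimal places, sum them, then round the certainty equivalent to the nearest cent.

E[u] = 0.6·ln(117000) + 0.4·ln(13000) = 7.0020 + 3.7891 = 10.7911
CE = e^10.7911 ≈ 48586.45

$48,586.45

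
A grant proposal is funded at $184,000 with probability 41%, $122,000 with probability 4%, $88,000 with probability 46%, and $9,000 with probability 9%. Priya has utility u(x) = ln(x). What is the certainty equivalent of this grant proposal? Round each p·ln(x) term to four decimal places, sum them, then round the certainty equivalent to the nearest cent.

E[u] = 0.41·ln(184000) + 0.04·ln(122000) + 0.46·ln(88000) + 0.09·ln(9000) = 4.9703 + 0.4685 + 5.2371 + 0.8194 = 11.4953
CE = e^11.4953 ≈ 98252.90

$98,252.90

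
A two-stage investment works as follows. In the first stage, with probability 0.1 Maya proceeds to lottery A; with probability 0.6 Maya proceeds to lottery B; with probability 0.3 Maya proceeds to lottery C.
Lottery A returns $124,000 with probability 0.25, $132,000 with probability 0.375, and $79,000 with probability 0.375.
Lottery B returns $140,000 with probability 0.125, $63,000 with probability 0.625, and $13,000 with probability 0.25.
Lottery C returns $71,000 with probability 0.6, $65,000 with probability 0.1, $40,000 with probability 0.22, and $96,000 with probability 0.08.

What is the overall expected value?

$66,761.50

EV(A) = 0.25 × 124000 + 0.375 × 132000 + 0.375 × 79000 = 31000 + 49500 + 29625 = 110125
EV(B) = 0.125 × 140000 + 0.625 × 63000 + 0.25 × 13000 = 17500 + 39375 + 3250 = 60125
EV(C) = 0.6 × 71000 + 0.1 × 65000 + 0.22 × 40000 + 0.08 × 96000 = 42600 + 6500 + 8800 + 7680 = 65580
Overall = 0.1 × 110125 + 0.6 × 60125 + 0.3 × 65580 = 11012.5 + 36075 + 19674 = 66761.5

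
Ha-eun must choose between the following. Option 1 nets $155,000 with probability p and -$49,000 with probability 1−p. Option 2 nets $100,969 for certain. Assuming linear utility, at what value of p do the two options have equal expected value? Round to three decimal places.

p·155000 + (1−p)·(-49000) = 100969
204000p − 49000 = 100969
p = (100969 + 49000) / 204000

p = 0.735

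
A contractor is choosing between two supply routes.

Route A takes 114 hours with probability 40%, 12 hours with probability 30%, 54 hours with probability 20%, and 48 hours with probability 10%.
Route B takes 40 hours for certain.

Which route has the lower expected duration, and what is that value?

Route B (40 hours)

Route A = 0.4 × 114 + 0.3 × 12 + 0.2 × 54 + 0.1 × 48 = 45.6 + 3.6 + 10.8 + 4.8 = 64.8
Route B: 40 (certain)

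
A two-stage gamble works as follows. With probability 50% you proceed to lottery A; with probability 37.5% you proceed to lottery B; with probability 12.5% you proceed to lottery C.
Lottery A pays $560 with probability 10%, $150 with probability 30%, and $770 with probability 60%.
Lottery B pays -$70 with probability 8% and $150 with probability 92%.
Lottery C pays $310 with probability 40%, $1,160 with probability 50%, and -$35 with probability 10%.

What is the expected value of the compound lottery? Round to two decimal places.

$418.71

EV(A) = 0.1 × 560 + 0.3 × 150 + 0.6 × 770 = 56 + 45 + 462 = 563
EV(B) = 0.08 × (-70) + 0.92 × 150 = -5.6 + 138 = 132.4
EV(C) = 0.4 × 310 + 0.5 × 1160 + 0.1 × (-35) = 124 + 580 − 3.5 = 700.5
Overall = 0.5 × 563 + 0.375 × 132.4 + 0.125 × 700.5 = 281.5 + 49.65 + 87.5625 = 418.7125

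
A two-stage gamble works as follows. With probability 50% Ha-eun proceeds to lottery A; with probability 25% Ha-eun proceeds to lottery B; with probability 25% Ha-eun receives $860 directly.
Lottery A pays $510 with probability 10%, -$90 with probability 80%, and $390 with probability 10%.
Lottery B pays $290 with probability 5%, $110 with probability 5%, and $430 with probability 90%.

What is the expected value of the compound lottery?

$325.75

EV(A) = 0.1 × 510 + 0.8 × (-90) + 0.1 × 390 = 51 − 72 + 39 = 18
EV(B) = 0.05 × 290 + 0.05 × 110 + 0.9 × 430 = 14.5 + 5.5 + 387 = 407
Branch C: 860 (certain)
Overall = 0.5 × 18 + 0.25 × 407 + 0.25 × 860 = 9 + 101.75 + 215 = 325.75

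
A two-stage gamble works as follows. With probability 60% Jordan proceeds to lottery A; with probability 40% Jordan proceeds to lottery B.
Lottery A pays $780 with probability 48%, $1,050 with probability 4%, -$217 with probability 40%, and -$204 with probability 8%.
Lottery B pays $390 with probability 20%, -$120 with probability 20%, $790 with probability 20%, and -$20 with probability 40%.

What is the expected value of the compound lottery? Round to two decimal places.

EV(A) = 0.48 × 780 + 0.04 × 1050 + 0.4 × (-217) + 0.08 × (-204) = 374.4 + 42 − 86.8 − 16.32 = 313.28
EV(B) = 0.2 × 390 + 0.2 × (-120) + 0.2 × 790 + 0.4 × (-20) = 78 − 24 + 158 − 8 = 204
Overall = 0.6 × 313.28 + 0.4 × 204 = 187.968 + 81.6 = 269.568

$269.57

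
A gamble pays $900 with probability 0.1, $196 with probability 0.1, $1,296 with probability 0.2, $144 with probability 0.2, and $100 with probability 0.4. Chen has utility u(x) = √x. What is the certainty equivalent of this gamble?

$324

E[u] = 0.1·√900 + 0.1·√196 + 0.2·√1296 + 0.2·√144 + 0.4·√100 = 0.1·30 + 0.1·14 + 0.2·36 + 0.2·12 + 0.4·10 = 18
CE = (18)² = 324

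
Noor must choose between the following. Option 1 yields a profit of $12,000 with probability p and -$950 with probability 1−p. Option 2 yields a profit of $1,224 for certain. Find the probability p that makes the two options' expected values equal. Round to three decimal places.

p = 0.168

p·12000 + (1−p)·(-950) = 1224
12950p − 950 = 1224
p = (1224 + 950) / 12950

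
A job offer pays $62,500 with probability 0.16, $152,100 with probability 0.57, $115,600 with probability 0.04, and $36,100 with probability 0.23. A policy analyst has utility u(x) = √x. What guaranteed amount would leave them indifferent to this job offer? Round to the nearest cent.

$102,144.16

E[u] = 0.16·√62500 + 0.57·√152100 + 0.04·√115600 + 0.23·√36100 = 0.16·250 + 0.57·390 + 0.04·340 + 0.23·190 = 319.6
CE = (319.6)² = 102144.16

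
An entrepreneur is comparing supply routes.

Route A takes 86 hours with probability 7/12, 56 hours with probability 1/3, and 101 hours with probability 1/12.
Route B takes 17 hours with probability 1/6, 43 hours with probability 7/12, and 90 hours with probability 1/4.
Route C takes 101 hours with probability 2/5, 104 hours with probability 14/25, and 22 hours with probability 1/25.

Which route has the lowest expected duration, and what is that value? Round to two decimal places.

Route A = 7/12 × 86 + 1/3 × 56 + 1/12 × 101 = 50.1667 + 18.6667 + 8.4167 = 77.25
Route B = 1/6 × 17 + 7/12 × 43 + 1/4 × 90 = 2.8333 + 25.0833 + 22.5 = 50.4167
Route C = 2/5 × 101 + 14/25 × 104 + 1/25 × 22 = 40.4 + 58.24 + 0.88 = 99.52

Route B (50.42 hours)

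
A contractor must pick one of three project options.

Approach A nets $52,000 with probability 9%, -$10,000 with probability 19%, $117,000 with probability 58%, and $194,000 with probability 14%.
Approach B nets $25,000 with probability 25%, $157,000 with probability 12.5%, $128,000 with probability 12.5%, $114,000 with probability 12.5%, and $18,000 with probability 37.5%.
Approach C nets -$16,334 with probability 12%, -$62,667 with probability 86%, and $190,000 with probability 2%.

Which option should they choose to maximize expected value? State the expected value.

Approach A ($97,800)

Approach A = 0.09 × 52000 + 0.19 × (-10000) + 0.58 × 117000 + 0.14 × 194000 = 4680 − 1900 + 67860 + 27160 = 97800
Approach B = 0.25 × 25000 + 0.125 × 157000 + 0.125 × 128000 + 0.125 × 114000 + 0.375 × 18000 = 6250 + 19625 + 16000 + 14250 + 6750 = 62875
Approach C = 0.12 × (-16334) + 0.86 × (-62667) + 0.02 × 190000 = -1960.08 − 53893.62 + 3800 = -52053.7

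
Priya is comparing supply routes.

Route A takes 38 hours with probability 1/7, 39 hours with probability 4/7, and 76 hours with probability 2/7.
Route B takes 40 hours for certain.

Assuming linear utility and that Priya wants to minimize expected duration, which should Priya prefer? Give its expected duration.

Route B (40 hours)

Route A = 1/7 × 38 + 4/7 × 39 + 2/7 × 76 = 5.4286 + 22.2857 + 21.7143 = 49.4286
Route B: 40 (certain)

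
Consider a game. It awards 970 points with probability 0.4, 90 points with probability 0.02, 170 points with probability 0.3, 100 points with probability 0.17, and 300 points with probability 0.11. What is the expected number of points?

EV = 0.4 × 970 + 0.02 × 90 + 0.3 × 170 + 0.17 × 100 + 0.11 × 300 = 388 + 1.8 + 51 + 17 + 33 = 490.8

490.8 points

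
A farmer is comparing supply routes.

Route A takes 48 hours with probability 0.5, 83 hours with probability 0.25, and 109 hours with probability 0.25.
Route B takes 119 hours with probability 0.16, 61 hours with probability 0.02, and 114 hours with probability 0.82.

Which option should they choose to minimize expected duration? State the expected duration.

Route A = 0.5 × 48 + 0.25 × 83 + 0.25 × 109 = 24 + 20.75 + 27.25 = 72
Route B = 0.16 × 119 + 0.02 × 61 + 0.82 × 114 = 19.04 + 1.22 + 93.48 = 113.74

Route A (72 hours)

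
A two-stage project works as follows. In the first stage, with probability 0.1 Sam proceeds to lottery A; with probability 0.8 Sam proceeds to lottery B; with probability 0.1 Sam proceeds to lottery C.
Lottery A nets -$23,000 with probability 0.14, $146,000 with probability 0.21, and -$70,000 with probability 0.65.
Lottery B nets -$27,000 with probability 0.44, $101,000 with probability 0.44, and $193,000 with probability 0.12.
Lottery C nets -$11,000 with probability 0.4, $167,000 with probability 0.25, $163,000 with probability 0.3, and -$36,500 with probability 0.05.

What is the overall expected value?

$51,212.50

EV(A) = 0.14 × (-23000) + 0.21 × 146000 + 0.65 × (-70000) = -3220 + 30660 − 45500 = -18060
EV(B) = 0.44 × (-27000) + 0.44 × 101000 + 0.12 × 193000 = -11880 + 44440 + 23160 = 55720
EV(C) = 0.4 × (-11000) + 0.25 × 167000 + 0.3 × 163000 + 0.05 × (-36500) = -4400 + 41750 + 48900 − 1825 = 84425
Overall = 0.1 × (-18060) + 0.8 × 55720 + 0.1 × 84425 = -1806 + 44576 + 8442.5 = 51212.5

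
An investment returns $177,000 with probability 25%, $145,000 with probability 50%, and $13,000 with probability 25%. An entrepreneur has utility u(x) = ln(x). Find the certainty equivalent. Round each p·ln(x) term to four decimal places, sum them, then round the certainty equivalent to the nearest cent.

E[u] = 0.25·ln(177000) + 0.5·ln(145000) + 0.25·ln(13000) = 3.0210 + 5.9422 + 2.3682 = 11.3314
CE = e^11.3314 ≈ 83399.70

$83,399.70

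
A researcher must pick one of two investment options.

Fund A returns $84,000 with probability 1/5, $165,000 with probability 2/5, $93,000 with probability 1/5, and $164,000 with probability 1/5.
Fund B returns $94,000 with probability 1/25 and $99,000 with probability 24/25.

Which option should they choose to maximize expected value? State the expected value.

Fund A = 1/5 × 84000 + 2/5 × 165000 + 1/5 × 93000 + 1/5 × 164000 = 16800 + 66000 + 18600 + 32800 = 134200
Fund B = 1/25 × 94000 + 24/25 × 99000 = 3760 + 95040 = 98800

Fund A ($134,200)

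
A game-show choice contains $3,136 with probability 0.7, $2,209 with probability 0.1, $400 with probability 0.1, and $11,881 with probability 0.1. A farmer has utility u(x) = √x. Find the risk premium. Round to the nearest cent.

$417.96

E[u] = 0.7·√3136 + 0.1·√2209 + 0.1·√400 + 0.1·√11881 = 0.7·56 + 0.1·47 + 0.1·20 + 0.1·109 = 56.8
CE = (56.8)² = 3226.24
Risk premium = EV − CE = 3644.2 − 3226.24 = 417.96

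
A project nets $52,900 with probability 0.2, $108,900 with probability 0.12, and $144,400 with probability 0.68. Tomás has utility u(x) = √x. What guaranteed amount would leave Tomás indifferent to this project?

E[u] = 0.2·√52900 + 0.12·√108900 + 0.68·√144400 = 0.2·230 + 0.12·330 + 0.68·380 = 344
CE = (344)² = 118336

$118,336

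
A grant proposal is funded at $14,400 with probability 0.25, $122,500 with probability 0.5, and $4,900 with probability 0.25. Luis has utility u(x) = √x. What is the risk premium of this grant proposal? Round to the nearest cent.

E[u] = 0.25·√14400 + 0.5·√122500 + 0.25·√4900 = 0.25·120 + 0.5·350 + 0.25·70 = 222.5
CE = (222.5)² = 49506.25
Risk premium = EV − CE = 66075 − 49506.25 = 16568.75

$16,568.75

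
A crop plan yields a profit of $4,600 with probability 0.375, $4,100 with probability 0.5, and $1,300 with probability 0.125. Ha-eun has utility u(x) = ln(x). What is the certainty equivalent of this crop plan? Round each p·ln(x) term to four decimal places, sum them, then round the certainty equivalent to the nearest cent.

$3,708.56

E[u] = 0.375·ln(4600) + 0.5·ln(4100) + 0.125·ln(1300) = 3.1627 + 4.1594 + 0.8963 = 8.2184
CE = e^8.2184 ≈ 3708.56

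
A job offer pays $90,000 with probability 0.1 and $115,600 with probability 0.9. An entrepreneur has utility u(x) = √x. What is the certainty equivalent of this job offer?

E[u] = 0.1·√90000 + 0.9·√115600 = 0.1·300 + 0.9·340 = 336
CE = (336)² = 112896

$112,896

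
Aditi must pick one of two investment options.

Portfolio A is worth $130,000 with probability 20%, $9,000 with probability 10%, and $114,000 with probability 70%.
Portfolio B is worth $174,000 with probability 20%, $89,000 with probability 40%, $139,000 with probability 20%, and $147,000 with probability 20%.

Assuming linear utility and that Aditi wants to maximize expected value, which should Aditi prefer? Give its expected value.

Portfolio A = 0.2 × 130000 + 0.1 × 9000 + 0.7 × 114000 = 26000 + 900 + 79800 = 106700
Portfolio B = 0.2 × 174000 + 0.4 × 89000 + 0.2 × 139000 + 0.2 × 147000 = 34800 + 35600 + 27800 + 29400 = 127600

Portfolio B ($127,600)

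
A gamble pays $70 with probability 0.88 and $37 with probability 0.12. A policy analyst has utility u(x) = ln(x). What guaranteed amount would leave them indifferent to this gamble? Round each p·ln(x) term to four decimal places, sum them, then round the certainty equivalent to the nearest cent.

E[u] = 0.88·ln(70) + 0.12·ln(37) = 3.7387 + 0.4333 = 4.1720
CE = e^4.1720 ≈ 64.85

$64.85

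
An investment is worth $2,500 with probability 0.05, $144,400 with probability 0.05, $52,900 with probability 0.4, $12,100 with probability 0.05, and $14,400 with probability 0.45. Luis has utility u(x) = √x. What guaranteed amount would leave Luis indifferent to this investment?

$29,929

E[u] = 0.05·√2500 + 0.05·√144400 + 0.4·√52900 + 0.05·√12100 + 0.45·√14400 = 0.05·50 + 0.05·380 + 0.4·230 + 0.05·110 + 0.45·120 = 173
CE = (173)² = 29929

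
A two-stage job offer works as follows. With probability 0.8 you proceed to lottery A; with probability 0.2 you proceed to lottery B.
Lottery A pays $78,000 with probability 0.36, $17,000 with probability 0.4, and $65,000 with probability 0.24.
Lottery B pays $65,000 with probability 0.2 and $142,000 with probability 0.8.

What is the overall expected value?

EV(A) = 0.36 × 78000 + 0.4 × 17000 + 0.24 × 65000 = 28080 + 6800 + 15600 = 50480
EV(B) = 0.2 × 65000 + 0.8 × 142000 = 13000 + 113600 = 126600
Overall = 0.8 × 50480 + 0.2 × 126600 = 40384 + 25320 = 65704

$65,704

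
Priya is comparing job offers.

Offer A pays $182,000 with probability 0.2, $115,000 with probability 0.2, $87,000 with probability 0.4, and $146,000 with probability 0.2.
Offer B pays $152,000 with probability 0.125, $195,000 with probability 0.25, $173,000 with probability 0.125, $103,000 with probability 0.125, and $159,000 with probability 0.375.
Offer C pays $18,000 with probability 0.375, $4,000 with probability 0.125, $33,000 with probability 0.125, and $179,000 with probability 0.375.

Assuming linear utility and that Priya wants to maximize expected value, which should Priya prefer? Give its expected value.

Offer B ($161,875)

Offer A = 0.2 × 182000 + 0.2 × 115000 + 0.4 × 87000 + 0.2 × 146000 = 36400 + 23000 + 34800 + 29200 = 123400
Offer B = 0.125 × 152000 + 0.25 × 195000 + 0.125 × 173000 + 0.125 × 103000 + 0.375 × 159000 = 19000 + 48750 + 21625 + 12875 + 59625 = 161875
Offer C = 0.375 × 18000 + 0.125 × 4000 + 0.125 × 33000 + 0.375 × 179000 = 6750 + 500 + 4125 + 67125 = 78500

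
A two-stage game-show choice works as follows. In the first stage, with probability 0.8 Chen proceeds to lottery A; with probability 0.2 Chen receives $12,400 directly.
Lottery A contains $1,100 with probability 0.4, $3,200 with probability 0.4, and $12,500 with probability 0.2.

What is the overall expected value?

EV(A) = 0.4 × 1100 + 0.4 × 3200 + 0.2 × 12500 = 440 + 1280 + 2500 = 4220
Branch B: 12400 (certain)
Overall = 0.8 × 4220 + 0.2 × 12400 = 3376 + 2480 = 5856

$5,856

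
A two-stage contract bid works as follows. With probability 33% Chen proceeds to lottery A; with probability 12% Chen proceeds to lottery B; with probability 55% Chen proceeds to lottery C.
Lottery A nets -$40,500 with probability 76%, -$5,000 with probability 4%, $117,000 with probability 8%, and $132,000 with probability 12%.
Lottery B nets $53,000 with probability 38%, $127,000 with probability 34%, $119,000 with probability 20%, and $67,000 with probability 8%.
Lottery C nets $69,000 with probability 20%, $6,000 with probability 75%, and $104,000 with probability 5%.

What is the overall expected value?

$22,115.20

EV(A) = 0.76 × (-40500) + 0.04 × (-5000) + 0.08 × 117000 + 0.12 × 132000 = -30780 − 200 + 9360 + 15840 = -5780
EV(B) = 0.38 × 53000 + 0.34 × 127000 + 0.2 × 119000 + 0.08 × 67000 = 20140 + 43180 + 23800 + 5360 = 92480
EV(C) = 0.2 × 69000 + 0.75 × 6000 + 0.05 × 104000 = 13800 + 4500 + 5200 = 23500
Overall = 0.33 × (-5780) + 0.12 × 92480 + 0.55 × 23500 = -1907.4 + 11097.6 + 12925 = 22115.2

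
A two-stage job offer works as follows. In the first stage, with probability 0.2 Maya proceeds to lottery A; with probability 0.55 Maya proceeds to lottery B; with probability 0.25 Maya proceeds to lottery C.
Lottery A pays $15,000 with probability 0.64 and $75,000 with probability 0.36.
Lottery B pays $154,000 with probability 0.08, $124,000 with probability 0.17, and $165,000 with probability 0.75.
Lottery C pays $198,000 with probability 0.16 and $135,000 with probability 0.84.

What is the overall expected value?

$130,022.50

EV(A) = 0.64 × 15000 + 0.36 × 75000 = 9600 + 27000 = 36600
EV(B) = 0.08 × 154000 + 0.17 × 124000 + 0.75 × 165000 = 12320 + 21080 + 123750 = 157150
EV(C) = 0.16 × 198000 + 0.84 × 135000 = 31680 + 113400 = 145080
Overall = 0.2 × 36600 + 0.55 × 157150 + 0.25 × 145080 = 7320 + 86432.5 + 36270 = 130022.5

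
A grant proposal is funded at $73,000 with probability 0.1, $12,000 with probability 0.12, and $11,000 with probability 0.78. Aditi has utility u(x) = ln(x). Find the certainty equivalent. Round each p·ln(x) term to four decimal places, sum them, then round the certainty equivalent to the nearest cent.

E[u] = 0.1·ln(73000) + 0.12·ln(12000) + 0.78·ln(11000) = 1.1198 + 1.1271 + 7.2584 = 9.5053
CE = e^9.5053 ≈ 13430.72

$13,430.72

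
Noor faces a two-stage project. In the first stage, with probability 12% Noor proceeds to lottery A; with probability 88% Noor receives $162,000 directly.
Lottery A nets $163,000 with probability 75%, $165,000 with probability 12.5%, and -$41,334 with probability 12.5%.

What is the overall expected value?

$159,084.99

EV(A) = 0.75 × 163000 + 0.125 × 165000 + 0.125 × (-41334) = 122250 + 20625 − 5166.75 = 137708.25
Branch B: 162000 (certain)
Overall = 0.12 × 137708.25 + 0.88 × 162000 = 16524.99 + 142560 = 159084.99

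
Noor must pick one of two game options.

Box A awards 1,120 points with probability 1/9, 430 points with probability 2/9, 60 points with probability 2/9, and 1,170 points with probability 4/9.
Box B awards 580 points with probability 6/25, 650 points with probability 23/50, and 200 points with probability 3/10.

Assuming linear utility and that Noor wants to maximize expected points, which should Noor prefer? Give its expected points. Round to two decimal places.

Box A (753.33 points)

Box A = 1/9 × 1120 + 2/9 × 430 + 2/9 × 60 + 4/9 × 1170 = 124.4444 + 95.5556 + 13.3333 + 520 = 753.3333
Box B = 6/25 × 580 + 23/50 × 650 + 3/10 × 200 = 139.2 + 299 + 60 = 498.2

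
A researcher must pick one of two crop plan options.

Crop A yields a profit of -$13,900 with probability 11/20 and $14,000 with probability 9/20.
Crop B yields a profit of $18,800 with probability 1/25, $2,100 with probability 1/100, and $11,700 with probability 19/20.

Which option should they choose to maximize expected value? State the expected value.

Crop A = 11/20 × (-13900) + 9/20 × 14000 = -7645 + 6300 = -1345
Crop B = 1/25 × 18800 + 1/100 × 2100 + 19/20 × 11700 = 752 + 21 + 11115 = 11888

Crop B ($11,888)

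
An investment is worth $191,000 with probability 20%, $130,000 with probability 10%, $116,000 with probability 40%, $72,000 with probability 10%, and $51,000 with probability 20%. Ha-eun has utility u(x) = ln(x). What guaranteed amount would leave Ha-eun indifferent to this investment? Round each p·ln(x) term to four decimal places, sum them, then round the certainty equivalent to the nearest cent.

$104,851.46

E[u] = 0.2·ln(191000) + 0.1·ln(130000) + 0.4·ln(116000) + 0.1·ln(72000) + 0.2·ln(51000) = 2.4320 + 1.1775 + 4.6645 + 1.1184 + 2.1679 = 11.5603
CE = e^11.5603 ≈ 104851.46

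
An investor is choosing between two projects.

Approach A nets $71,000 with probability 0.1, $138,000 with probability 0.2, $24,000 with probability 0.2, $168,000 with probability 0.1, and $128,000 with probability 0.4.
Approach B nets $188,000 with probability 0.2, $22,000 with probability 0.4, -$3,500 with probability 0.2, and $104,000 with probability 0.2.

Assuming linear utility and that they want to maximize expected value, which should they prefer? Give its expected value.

Approach A ($107,500)

Approach A = 0.1 × 71000 + 0.2 × 138000 + 0.2 × 24000 + 0.1 × 168000 + 0.4 × 128000 = 7100 + 27600 + 4800 + 16800 + 51200 = 107500
Approach B = 0.2 × 188000 + 0.4 × 22000 + 0.2 × (-3500) + 0.2 × 104000 = 37600 + 8800 − 700 + 20800 = 66500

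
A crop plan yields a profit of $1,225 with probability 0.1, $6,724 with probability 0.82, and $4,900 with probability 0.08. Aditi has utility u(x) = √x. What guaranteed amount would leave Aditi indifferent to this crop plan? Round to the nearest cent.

$5,827.80

E[u] = 0.1·√1225 + 0.82·√6724 + 0.08·√4900 = 0.1·35 + 0.82·82 + 0.08·70 = 76.34
CE = (76.34)² = 5827.7956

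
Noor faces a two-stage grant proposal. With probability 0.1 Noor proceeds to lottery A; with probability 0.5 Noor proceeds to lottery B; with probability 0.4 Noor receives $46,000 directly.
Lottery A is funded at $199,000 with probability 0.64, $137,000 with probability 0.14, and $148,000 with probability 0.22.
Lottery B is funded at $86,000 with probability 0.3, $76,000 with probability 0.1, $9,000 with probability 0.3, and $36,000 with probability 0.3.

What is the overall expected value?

$59,760

EV(A) = 0.64 × 199000 + 0.14 × 137000 + 0.22 × 148000 = 127360 + 19180 + 32560 = 179100
EV(B) = 0.3 × 86000 + 0.1 × 76000 + 0.3 × 9000 + 0.3 × 36000 = 25800 + 7600 + 2700 + 10800 = 46900
Branch C: 46000 (certain)
Overall = 0.1 × 179100 + 0.5 × 46900 + 0.4 × 46000 = 17910 + 23450 + 18400 = 59760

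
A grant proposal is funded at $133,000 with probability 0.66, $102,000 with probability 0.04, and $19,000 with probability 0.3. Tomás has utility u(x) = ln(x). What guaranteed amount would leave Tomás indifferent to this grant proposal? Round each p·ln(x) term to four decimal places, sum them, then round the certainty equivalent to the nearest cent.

E[u] = 0.66·ln(133000) + 0.04·ln(102000) + 0.3·ln(19000) = 7.7867 + 0.4613 + 2.9557 = 11.2037
CE = e^11.2037 ≈ 73401.53

$73,401.53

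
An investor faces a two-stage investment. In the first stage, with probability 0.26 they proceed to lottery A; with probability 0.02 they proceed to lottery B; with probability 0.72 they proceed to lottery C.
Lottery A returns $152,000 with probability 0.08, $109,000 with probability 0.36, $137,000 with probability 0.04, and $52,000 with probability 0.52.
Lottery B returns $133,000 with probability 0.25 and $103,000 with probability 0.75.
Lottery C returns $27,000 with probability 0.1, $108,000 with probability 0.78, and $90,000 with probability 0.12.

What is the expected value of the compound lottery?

EV(A) = 0.08 × 152000 + 0.36 × 109000 + 0.04 × 137000 + 0.52 × 52000 = 12160 + 39240 + 5480 + 27040 = 83920
EV(B) = 0.25 × 133000 + 0.75 × 103000 = 33250 + 77250 = 110500
EV(C) = 0.1 × 27000 + 0.78 × 108000 + 0.12 × 90000 = 2700 + 84240 + 10800 = 97740
Overall = 0.26 × 83920 + 0.02 × 110500 + 0.72 × 97740 = 21819.2 + 2210 + 70372.8 = 94402

$94,402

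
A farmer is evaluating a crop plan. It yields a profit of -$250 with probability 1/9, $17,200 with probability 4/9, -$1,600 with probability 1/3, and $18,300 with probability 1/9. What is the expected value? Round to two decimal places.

$9,116.67

EV = 1/9 × (-250) + 4/9 × 17200 + 1/3 × (-1600) + 1/9 × 18300 = -27.7778 + 7644.4444 − 533.3333 + 2033.3333 = 9116.6667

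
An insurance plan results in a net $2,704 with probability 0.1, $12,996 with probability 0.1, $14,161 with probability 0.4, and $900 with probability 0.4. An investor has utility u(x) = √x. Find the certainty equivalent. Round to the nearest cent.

E[u] = 0.1·√2704 + 0.1·√12996 + 0.4·√14161 + 0.4·√900 = 0.1·52 + 0.1·114 + 0.4·119 + 0.4·30 = 76.2
CE = (76.2)² = 5806.44

$5,806.44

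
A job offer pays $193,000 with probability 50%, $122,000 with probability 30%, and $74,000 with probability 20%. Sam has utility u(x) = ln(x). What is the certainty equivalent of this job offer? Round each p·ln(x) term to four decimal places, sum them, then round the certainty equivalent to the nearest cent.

$138,843.13

E[u] = 0.5·ln(193000) + 0.3·ln(122000) + 0.2·ln(74000) = 6.0852 + 3.5135 + 2.2424 = 11.8411
CE = e^11.8411 ≈ 138843.13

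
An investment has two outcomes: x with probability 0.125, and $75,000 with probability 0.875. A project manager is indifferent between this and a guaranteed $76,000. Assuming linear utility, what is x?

x = $83,000

0.125·x + 0.875·75000 = 76000
0.125·x = 76000 − 65625 = 10375
x = 10375 / 0.125 = 83000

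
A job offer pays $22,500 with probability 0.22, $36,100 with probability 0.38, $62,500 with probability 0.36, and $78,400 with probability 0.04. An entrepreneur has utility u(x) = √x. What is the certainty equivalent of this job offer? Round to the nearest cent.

$42,600.96

E[u] = 0.22·√22500 + 0.38·√36100 + 0.36·√62500 + 0.04·√78400 = 0.22·150 + 0.38·190 + 0.36·250 + 0.04·280 = 206.4
CE = (206.4)² = 42600.96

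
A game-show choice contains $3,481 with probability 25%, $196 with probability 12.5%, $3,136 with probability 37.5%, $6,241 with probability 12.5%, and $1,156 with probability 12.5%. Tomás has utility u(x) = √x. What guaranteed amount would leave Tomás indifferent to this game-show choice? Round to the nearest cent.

E[u] = 0.25·√3481 + 0.125·√196 + 0.375·√3136 + 0.125·√6241 + 0.125·√1156 = 0.25·59 + 0.125·14 + 0.375·56 + 0.125·79 + 0.125·34 = 51.625
CE = (51.625)² = 2665.140625

$2,665.14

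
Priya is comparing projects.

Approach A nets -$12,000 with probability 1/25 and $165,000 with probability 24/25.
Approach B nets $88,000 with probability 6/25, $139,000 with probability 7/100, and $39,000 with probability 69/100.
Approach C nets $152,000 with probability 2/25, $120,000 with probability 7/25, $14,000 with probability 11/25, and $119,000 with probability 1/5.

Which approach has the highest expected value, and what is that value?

Approach A = 1/25 × (-12000) + 24/25 × 165000 = -480 + 158400 = 157920
Approach B = 6/25 × 88000 + 7/100 × 139000 + 69/100 × 39000 = 21120 + 9730 + 26910 = 57760
Approach C = 2/25 × 152000 + 7/25 × 120000 + 11/25 × 14000 + 1/5 × 119000 = 12160 + 33600 + 6160 + 23800 = 75720

Approach A ($157,920)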